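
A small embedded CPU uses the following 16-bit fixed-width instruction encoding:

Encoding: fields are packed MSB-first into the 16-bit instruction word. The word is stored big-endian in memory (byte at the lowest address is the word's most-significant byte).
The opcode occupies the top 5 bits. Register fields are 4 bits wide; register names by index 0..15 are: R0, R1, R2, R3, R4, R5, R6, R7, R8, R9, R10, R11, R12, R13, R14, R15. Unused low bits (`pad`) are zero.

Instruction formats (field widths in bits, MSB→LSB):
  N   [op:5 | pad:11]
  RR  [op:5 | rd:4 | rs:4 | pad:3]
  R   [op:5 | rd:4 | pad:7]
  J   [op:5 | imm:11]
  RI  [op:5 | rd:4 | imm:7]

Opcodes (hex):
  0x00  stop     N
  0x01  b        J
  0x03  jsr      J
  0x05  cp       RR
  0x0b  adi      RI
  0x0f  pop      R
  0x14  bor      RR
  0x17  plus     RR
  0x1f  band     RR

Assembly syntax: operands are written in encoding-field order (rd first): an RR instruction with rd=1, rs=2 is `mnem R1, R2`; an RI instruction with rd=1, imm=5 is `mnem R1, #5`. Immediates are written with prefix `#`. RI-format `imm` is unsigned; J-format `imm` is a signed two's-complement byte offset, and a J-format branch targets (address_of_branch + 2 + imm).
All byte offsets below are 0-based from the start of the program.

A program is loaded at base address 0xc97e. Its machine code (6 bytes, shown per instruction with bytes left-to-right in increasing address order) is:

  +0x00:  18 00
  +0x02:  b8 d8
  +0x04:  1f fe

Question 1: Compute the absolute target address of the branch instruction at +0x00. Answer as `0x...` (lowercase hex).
0xc980

off 0x00: read 18 00 as big → 0x1800
  opcode bits[15:11]=0x3: jsr/J
  imm: (w>>0)&0x7ff=0x0 → #0
  target = base 0xc97e + off 0x00 + 2 + imm 0 = 0xc980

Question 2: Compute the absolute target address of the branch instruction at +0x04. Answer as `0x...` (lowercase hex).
+0x04: 1f fe ⇒ word 0x1ffe (big)
  op=0x1ffe>>11=0x3 ⇒ jsr (J)
  imm: (w>>0)&0x7ff=0x7fe (s11→-2) → #-2
  target = base 0xc97e + off 0x04 + 2 + imm -2 = 0xc982

0xc982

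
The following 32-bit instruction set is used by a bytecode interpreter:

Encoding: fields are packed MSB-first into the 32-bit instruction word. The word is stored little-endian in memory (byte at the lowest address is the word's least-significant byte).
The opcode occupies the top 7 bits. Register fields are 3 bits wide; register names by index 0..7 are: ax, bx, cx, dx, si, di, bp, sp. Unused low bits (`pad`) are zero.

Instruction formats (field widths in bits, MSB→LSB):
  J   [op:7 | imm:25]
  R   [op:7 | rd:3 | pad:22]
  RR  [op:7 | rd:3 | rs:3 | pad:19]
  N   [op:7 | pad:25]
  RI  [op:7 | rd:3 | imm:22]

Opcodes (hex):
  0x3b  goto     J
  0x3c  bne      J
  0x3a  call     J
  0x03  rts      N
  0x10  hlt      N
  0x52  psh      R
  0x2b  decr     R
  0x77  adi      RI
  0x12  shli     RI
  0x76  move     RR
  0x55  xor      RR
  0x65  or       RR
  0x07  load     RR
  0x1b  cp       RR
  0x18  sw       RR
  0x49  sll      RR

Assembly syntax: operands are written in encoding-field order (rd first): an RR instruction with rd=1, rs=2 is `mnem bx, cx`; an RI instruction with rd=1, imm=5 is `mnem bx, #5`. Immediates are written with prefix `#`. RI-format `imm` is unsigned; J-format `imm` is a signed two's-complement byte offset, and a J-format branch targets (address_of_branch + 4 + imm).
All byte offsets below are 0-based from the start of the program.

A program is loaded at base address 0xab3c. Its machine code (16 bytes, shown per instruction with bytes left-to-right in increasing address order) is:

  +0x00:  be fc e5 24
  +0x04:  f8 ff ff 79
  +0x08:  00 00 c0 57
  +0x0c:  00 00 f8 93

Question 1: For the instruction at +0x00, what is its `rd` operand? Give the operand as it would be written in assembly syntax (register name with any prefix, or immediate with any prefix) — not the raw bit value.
dx

+0x00: be fc e5 24 ⇒ word 0x24e5fcbe (little)
  op=0x24e5fcbe>>25=0x12 ⇒ shli (RI)
  rd@[24:22]=0x3 ⇒ dx
  imm@[21:0]=0x25fcbe ⇒ #2489534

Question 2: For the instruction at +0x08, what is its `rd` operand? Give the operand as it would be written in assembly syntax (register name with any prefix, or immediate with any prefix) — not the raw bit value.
+0x08: 00 00 c0 57 ⇒ word 0x57c00000 (little)
  opcode bits[31:25]=0x2b: decr/R
  rd@[24:22]=0x7 ⇒ sp

sp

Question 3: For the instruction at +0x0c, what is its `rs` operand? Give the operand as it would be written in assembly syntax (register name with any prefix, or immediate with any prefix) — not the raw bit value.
sp

@+0c  little-endian(00 00 f8 93) = 0x93f80000
  top 7b → 0x49 → sll [RR]
  rd@[24:22]=0x7 ⇒ sp
  rs@[21:19]=0x7 ⇒ sp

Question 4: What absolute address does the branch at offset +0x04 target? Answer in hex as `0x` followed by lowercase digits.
0xab3c

[04] f8 ff ff 79 → 0x79fffff8
  opcode bits[31:25]=0x3c: bne/J
  imm@[24:0]=0x1fffff8 (s25→-8) ⇒ #-8
  target = base 0xab3c + off 0x04 + 4 + imm -8 = 0xab3c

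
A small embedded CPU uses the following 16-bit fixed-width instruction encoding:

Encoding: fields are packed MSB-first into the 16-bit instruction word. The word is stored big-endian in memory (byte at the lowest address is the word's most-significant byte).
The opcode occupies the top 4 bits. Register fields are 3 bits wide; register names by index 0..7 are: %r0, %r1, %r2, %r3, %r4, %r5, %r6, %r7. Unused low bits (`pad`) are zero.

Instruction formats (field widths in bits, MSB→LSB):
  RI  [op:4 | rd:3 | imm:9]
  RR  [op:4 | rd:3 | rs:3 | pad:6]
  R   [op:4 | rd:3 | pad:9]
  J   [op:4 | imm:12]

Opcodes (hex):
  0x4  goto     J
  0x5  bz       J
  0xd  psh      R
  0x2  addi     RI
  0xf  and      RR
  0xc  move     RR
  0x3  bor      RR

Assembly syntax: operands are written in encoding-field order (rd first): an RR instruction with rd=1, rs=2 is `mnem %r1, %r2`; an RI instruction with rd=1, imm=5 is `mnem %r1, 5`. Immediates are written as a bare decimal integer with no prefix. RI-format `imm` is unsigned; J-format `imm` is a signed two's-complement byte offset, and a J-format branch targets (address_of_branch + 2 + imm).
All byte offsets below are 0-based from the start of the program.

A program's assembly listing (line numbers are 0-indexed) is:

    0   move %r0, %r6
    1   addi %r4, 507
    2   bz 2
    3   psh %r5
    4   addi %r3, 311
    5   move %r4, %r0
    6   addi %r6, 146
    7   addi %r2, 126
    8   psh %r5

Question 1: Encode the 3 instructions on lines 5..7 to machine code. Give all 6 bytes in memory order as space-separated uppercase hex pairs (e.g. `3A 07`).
C8 00 2C 92 24 7E

line 5 (move): pack op=0xc:4|rd=4:3|rs=0:3|pad=0:6 = 0xc800; big→ c8 00
line 6 (addi): pack op=0x2:4|rd=6:3|imm=146:9 = 0x2c92; big→ 2c 92
line 7 (addi): pack op=0x2:4|rd=2:3|imm=126:9 = 0x247e; big→ 24 7e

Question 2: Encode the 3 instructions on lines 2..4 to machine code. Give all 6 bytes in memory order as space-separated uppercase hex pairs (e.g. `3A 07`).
50 02 DA 00 27 37

L2: bz op=0x5:4|imm=2:12 ⇒ 0x5002 ⇒ big 50 02
L3: psh op=0xd:4|rd=5:3|pad=0:9 ⇒ 0xda00 ⇒ big da 00
L4: addi op=0x2:4|rd=3:3|imm=311:9 ⇒ 0x2737 ⇒ big 27 37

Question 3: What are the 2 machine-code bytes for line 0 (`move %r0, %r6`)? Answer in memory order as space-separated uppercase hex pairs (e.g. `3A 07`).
C1 80

line 0 (move): pack op=0xc:4|rd=0:3|rs=6:3|pad=0:6 = 0xc180; big→ c1 80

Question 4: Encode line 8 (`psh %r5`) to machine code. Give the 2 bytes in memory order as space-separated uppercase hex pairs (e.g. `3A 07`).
DA 00

line 8 (psh): pack op=0xd:4|rd=5:3|pad=0:9 = 0xda00; big→ da 00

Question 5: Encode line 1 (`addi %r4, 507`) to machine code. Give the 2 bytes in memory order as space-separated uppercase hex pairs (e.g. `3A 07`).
29 FB

line 1 (addi): pack op=0x2:4|rd=4:3|imm=507:9 = 0x29fb; big→ 29 fb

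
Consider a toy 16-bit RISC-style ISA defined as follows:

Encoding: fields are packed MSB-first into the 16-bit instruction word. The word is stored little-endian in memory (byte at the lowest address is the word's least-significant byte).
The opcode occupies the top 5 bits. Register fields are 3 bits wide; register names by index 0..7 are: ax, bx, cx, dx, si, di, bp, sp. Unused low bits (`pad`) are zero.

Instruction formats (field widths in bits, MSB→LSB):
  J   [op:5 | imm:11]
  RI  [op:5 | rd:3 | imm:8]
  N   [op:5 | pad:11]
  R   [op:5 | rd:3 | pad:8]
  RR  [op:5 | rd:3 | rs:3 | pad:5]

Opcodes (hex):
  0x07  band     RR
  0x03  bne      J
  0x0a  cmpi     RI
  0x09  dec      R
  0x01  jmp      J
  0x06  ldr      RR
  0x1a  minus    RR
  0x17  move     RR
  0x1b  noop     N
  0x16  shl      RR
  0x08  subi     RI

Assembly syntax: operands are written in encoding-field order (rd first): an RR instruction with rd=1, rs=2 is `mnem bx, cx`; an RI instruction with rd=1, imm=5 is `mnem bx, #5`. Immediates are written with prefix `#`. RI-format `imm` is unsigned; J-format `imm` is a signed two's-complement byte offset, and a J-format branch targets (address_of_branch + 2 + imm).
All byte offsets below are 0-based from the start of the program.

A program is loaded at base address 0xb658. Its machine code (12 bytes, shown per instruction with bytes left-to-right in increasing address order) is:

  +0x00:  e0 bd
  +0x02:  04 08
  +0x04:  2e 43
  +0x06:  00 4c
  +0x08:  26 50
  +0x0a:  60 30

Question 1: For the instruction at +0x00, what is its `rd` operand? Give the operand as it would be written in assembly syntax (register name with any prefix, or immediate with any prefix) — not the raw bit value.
di

off 0x00: read e0 bd as little → 0xbde0
  opcode bits[15:11]=0x17: move/RR
  [10:8] rd=5 = di
  [7:5] rs=7 = sp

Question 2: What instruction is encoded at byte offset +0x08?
off 0x08: read 26 50 as little → 0x5026
  top 5b → 0xa → cmpi [RI]
  [10:8] rd=0 = ax
  [7:0] imm=38 = #38

cmpi ax, #38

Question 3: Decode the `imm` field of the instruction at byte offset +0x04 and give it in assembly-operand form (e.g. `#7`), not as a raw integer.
@+04  little-endian(2e 43) = 0x432e
  opcode bits[15:11]=0x8: subi/RI
  [10:8] rd=3 = dx
  [7:0] imm=46 = #46

#46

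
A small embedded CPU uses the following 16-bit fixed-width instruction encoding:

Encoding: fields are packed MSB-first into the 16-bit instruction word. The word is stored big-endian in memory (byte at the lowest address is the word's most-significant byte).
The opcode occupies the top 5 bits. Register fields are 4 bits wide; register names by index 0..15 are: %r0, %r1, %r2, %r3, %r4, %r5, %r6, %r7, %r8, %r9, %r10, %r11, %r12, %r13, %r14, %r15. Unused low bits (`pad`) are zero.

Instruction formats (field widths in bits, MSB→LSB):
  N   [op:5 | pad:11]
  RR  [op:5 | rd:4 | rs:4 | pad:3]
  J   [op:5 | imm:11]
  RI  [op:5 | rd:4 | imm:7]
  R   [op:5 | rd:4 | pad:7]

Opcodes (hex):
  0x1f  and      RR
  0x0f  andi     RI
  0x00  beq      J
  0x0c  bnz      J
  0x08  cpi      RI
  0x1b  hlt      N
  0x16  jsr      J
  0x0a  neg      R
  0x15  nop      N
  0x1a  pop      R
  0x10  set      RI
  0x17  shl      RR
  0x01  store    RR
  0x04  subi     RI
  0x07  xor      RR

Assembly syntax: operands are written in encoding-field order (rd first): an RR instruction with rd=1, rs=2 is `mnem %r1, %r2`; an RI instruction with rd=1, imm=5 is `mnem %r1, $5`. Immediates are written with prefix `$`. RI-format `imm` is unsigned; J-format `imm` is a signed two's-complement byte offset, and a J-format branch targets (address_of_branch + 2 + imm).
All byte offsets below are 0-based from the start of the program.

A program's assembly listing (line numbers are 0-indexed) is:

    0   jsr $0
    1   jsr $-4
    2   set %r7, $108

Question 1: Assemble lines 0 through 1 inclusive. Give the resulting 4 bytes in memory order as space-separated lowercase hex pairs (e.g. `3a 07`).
b0 00 b7 fc

0. jsr fields op=0x16:5|imm=0:11 → word b000h → b0 00
1. jsr fields op=0x16:5|imm=-4:11 → word b7fch → b7 fc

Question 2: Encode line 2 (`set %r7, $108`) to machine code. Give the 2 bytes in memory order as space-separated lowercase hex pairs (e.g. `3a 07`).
2. set fields op=0x10:5|rd=7:4|imm=108:7 → word 83ech → 83 ec

83 ec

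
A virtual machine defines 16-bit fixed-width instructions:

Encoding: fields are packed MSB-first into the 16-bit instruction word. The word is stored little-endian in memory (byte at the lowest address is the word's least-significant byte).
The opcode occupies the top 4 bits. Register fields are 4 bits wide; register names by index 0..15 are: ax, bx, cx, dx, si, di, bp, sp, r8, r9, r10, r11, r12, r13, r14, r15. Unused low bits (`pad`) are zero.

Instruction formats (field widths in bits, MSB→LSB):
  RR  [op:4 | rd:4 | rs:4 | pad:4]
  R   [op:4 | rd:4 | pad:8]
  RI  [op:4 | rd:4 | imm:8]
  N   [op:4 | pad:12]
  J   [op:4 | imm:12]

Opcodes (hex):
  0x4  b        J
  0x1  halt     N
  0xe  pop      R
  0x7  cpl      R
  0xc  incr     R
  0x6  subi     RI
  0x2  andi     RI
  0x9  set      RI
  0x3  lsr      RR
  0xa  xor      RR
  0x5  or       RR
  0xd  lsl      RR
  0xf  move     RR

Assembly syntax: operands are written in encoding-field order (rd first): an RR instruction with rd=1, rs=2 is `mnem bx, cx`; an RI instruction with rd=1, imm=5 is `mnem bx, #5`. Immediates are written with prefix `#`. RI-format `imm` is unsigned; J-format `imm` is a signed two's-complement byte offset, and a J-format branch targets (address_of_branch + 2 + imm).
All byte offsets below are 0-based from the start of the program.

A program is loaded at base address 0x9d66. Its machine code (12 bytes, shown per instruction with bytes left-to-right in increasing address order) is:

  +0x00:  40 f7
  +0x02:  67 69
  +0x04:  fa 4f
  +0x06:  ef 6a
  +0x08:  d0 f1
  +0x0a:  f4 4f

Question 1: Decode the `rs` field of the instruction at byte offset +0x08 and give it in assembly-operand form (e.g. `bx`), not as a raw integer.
+0x08: d0 f1 ⇒ word 0xf1d0 (little)
  opcode bits[15:12]=0xf: move/RR
  rd: (w>>8)&0xf=0x1 → bx
  rs: (w>>4)&0xf=0xd → r13

r13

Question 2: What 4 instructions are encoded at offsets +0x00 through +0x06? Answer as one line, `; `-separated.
move sp, si; subi r9, #103; b #-6; subi r10, #239

+0x00: 40 f7 ⇒ word 0xf740 (little)
  opcode bits[15:12]=0xf: move/RR
  rd: (w>>8)&0xf=0x7 → sp
  rs: (w>>4)&0xf=0x4 → si
+0x02: 67 69 ⇒ word 0x6967 (little)
  opcode bits[15:12]=0x6: subi/RI
  rd: (w>>8)&0xf=0x9 → r9
  imm: (w>>0)&0xff=0x67 → #103
+0x04: fa 4f ⇒ word 0x4ffa (little)
  opcode bits[15:12]=0x4: b/J
  imm: (w>>0)&0xfff=0xffa (s12→-6) → #-6
+0x06: ef 6a ⇒ word 0x6aef (little)
  opcode bits[15:12]=0x6: subi/RI
  rd: (w>>8)&0xf=0xa → r10
  imm: (w>>0)&0xff=0xef → #239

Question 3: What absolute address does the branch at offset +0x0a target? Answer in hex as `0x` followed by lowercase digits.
[0a] f4 4f → 0x4ff4
  opcode bits[15:12]=0x4: b/J
  imm: (w>>0)&0xfff=0xff4 (s12→-12) → #-12
  target = base 0x9d66 + off 0x0a + 2 + imm -12 = 0x9d66

0x9d66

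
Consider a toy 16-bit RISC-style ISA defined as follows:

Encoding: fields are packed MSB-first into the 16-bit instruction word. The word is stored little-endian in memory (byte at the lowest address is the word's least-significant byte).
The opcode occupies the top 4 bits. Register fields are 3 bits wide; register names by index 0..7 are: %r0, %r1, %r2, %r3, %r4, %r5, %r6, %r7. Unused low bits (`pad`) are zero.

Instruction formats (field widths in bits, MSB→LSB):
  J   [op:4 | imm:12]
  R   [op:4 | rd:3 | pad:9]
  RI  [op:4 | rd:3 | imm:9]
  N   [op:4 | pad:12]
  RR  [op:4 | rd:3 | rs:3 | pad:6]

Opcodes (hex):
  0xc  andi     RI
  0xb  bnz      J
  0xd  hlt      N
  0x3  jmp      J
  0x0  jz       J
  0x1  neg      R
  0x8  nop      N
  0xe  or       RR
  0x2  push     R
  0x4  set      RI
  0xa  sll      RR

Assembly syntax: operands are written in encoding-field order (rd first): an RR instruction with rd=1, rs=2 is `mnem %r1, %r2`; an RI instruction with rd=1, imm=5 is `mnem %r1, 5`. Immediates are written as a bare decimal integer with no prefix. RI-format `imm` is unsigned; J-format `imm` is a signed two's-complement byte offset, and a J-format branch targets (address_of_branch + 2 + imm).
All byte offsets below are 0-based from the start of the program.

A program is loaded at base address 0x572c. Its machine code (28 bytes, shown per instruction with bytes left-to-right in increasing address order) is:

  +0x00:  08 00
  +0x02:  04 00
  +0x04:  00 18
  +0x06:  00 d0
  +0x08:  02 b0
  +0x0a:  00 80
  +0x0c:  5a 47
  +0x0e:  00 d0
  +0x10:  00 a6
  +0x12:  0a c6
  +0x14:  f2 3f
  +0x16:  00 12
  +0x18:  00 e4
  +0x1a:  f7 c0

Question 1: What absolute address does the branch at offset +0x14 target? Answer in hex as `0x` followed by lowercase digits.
@+14  little-endian(f2 3f) = 0x3ff2
  opcode bits[15:12]=0x3: jmp/J
  [11:0] imm=4082 (s12→-14) = -14
  target = base 0x572c + off 0x14 + 2 + imm -14 = 0x5734

0x5734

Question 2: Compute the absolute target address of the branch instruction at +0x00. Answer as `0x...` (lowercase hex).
@+00  little-endian(08 00) = 0x0008
  opcode bits[15:12]=0x0: jz/J
  imm@[11:0]=0x8 ⇒ 8
  target = base 0x572c + off 0x00 + 2 + imm 8 = 0x5736

0x5736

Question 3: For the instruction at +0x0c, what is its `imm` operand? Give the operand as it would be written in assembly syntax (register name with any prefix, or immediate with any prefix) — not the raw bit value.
@+0c  little-endian(5a 47) = 0x475a
  top 4b → 0x4 → set [RI]
  rd: (w>>9)&0x7=0x3 → %r3
  imm: (w>>0)&0x1ff=0x15a → 346

346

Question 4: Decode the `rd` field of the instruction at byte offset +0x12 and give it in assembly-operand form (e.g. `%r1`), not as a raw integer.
+0x12: 0a c6 ⇒ word 0xc60a (little)
  top 4b → 0xc → andi [RI]
  rd@[11:9]=0x3 ⇒ %r3
  imm@[8:0]=0xa ⇒ 10

%r3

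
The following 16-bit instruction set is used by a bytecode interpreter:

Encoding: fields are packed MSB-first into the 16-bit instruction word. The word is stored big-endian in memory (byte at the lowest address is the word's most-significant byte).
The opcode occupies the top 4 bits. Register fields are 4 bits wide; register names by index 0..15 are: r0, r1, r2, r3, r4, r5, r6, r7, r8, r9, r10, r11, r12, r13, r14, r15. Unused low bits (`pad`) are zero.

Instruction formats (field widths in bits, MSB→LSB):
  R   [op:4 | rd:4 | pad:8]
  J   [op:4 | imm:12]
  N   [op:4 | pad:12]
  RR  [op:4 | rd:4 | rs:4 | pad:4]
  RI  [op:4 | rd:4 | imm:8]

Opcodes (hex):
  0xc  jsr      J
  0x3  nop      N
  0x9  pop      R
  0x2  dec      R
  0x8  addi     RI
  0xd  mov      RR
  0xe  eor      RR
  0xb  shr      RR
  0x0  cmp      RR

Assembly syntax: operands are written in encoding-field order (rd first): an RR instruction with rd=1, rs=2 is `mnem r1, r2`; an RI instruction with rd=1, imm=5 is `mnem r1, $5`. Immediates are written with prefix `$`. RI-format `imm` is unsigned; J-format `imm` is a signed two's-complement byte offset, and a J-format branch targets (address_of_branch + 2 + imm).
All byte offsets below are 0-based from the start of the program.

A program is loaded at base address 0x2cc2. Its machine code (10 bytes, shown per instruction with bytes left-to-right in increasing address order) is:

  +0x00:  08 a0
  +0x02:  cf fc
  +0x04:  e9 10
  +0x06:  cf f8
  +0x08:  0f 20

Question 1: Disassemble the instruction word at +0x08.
cmp r15, r2

[08] 0f 20 → 0x0f20
  opcode bits[15:12]=0x0: cmp/RR
  rd: (w>>8)&0xf=0xf → r15
  rs: (w>>4)&0xf=0x2 → r2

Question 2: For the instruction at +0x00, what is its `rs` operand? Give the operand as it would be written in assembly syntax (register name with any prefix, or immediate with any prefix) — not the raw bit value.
[00] 08 a0 → 0x08a0
  opcode bits[15:12]=0x0: cmp/RR
  [11:8] rd=8 = r8
  [7:4] rs=10 = r10

r10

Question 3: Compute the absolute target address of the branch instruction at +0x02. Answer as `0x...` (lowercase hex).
off 0x02: read cf fc as big → 0xcffc
  opcode bits[15:12]=0xc: jsr/J
  [11:0] imm=4092 (s12→-4) = $-4
  target = base 0x2cc2 + off 0x02 + 2 + imm -4 = 0x2cc2

0x2cc2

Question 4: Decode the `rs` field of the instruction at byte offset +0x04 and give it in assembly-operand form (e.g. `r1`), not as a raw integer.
off 0x04: read e9 10 as big → 0xe910
  op=0xe910>>12=0xe ⇒ eor (RR)
  rd@[11:8]=0x9 ⇒ r9
  rs@[7:4]=0x1 ⇒ r1

r1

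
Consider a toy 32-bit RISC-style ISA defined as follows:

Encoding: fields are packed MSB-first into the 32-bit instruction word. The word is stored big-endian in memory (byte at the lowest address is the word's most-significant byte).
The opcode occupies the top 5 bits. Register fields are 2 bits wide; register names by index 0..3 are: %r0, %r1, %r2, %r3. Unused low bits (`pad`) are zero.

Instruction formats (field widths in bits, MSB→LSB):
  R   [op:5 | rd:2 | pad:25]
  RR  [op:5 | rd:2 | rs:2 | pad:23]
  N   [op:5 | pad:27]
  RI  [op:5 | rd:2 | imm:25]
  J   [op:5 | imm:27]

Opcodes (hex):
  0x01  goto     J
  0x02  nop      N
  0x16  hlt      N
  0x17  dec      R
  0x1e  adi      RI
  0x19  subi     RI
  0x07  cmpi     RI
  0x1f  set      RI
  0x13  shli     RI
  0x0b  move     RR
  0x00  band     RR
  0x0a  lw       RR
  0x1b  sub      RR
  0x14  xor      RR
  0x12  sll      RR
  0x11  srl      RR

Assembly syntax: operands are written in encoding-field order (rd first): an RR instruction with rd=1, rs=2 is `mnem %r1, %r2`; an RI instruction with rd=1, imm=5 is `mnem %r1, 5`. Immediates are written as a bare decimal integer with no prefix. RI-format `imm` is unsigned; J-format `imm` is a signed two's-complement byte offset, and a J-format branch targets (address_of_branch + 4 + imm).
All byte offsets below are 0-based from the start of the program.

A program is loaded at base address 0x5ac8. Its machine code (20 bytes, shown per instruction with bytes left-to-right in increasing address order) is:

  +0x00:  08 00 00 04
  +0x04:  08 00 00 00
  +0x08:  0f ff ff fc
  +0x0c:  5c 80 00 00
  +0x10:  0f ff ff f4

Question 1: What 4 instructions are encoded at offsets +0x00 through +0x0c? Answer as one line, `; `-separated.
off 0x00: read 08 00 00 04 as big → 0x08000004
  top 5b → 0x1 → goto [J]
  imm@[26:0]=0x4 ⇒ 4
off 0x04: read 08 00 00 00 as big → 0x08000000
  top 5b → 0x1 → goto [J]
  imm@[26:0]=0x0 ⇒ 0
off 0x08: read 0f ff ff fc as big → 0x0ffffffc
  top 5b → 0x1 → goto [J]
  imm@[26:0]=0x7fffffc (s27→-4) ⇒ -4
off 0x0c: read 5c 80 00 00 as big → 0x5c800000
  top 5b → 0xb → move [RR]
  rd@[26:25]=0x2 ⇒ %r2
  rs@[24:23]=0x1 ⇒ %r1

goto 4; goto 0; goto -4; move %r2, %r1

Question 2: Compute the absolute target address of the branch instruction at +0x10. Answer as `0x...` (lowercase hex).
@+10  big-endian(0f ff ff f4) = 0x0ffffff4
  opcode bits[31:27]=0x1: goto/J
  imm@[26:0]=0x7fffff4 (s27→-12) ⇒ -12
  target = base 0x5ac8 + off 0x10 + 4 + imm -12 = 0x5ad0

0x5ad0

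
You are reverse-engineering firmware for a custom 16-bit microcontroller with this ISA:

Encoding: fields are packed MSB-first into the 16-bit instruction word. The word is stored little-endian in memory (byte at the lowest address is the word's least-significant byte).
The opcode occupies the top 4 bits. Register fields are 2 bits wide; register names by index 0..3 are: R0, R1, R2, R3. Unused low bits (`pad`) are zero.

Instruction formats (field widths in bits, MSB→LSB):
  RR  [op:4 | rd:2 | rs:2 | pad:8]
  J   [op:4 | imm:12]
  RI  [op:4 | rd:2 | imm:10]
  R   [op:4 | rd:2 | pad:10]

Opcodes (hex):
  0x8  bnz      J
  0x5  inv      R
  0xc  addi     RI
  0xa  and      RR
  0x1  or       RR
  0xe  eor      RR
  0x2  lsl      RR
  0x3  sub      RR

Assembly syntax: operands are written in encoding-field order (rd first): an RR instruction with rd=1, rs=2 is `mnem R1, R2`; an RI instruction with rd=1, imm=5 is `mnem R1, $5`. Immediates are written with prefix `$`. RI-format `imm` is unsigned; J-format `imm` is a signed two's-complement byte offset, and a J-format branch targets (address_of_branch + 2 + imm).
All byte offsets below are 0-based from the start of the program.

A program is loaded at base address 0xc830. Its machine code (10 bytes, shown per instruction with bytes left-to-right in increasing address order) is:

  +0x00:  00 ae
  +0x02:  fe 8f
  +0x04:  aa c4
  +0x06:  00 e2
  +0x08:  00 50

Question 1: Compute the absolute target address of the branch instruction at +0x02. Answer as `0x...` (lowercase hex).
off 0x02: read fe 8f as little → 0x8ffe
  op=0x8ffe>>12=0x8 ⇒ bnz (J)
  imm@[11:0]=0xffe (s12→-2) ⇒ $-2
  target = base 0xc830 + off 0x02 + 2 + imm -2 = 0xc832

0xc832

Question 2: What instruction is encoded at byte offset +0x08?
inv R0

off 0x08: read 00 50 as little → 0x5000
  opcode bits[15:12]=0x5: inv/R
  rd: (w>>10)&0x3=0x0 → R0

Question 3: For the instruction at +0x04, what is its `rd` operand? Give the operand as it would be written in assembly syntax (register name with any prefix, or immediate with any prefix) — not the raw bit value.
R1

off 0x04: read aa c4 as little → 0xc4aa
  top 4b → 0xc → addi [RI]
  rd: (w>>10)&0x3=0x1 → R1
  imm: (w>>0)&0x3ff=0xaa → $170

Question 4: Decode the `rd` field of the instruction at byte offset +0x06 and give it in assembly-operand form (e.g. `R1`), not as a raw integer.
off 0x06: read 00 e2 as little → 0xe200
  top 4b → 0xe → eor [RR]
  rd@[11:10]=0x0 ⇒ R0
  rs@[9:8]=0x2 ⇒ R2

R0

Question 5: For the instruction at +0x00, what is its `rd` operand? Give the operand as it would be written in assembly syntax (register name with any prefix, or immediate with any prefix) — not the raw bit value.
+0x00: 00 ae ⇒ word 0xae00 (little)
  opcode bits[15:12]=0xa: and/RR
  rd@[11:10]=0x3 ⇒ R3
  rs@[9:8]=0x2 ⇒ R2

R3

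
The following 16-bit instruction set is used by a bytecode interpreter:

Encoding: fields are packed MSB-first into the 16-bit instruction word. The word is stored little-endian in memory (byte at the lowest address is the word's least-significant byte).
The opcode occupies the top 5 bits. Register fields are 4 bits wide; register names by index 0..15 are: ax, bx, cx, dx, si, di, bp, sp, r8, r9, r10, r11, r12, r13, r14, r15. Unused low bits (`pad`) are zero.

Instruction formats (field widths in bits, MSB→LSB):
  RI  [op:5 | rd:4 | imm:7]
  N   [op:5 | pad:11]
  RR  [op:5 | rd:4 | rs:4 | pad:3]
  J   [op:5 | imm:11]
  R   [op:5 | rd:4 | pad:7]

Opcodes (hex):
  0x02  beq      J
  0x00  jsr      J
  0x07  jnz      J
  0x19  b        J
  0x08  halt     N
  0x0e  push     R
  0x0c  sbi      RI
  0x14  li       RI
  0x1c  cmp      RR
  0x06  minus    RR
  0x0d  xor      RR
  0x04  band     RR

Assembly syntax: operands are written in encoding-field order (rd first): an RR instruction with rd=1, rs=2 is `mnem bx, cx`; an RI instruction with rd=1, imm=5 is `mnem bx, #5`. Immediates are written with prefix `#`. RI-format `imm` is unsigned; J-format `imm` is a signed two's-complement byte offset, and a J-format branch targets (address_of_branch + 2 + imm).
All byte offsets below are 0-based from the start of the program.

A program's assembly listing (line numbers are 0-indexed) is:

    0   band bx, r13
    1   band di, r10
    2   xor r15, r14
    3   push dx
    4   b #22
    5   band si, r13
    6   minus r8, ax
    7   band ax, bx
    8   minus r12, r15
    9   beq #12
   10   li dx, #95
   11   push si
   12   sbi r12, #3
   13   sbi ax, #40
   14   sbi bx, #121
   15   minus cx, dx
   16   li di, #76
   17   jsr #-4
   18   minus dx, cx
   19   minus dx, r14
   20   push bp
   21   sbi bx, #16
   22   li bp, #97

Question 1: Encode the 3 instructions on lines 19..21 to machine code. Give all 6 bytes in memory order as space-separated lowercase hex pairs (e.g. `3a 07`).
line 19 (minus): pack op=0x6:5|rd=3:4|rs=14:4|pad=0:3 = 0x31f0; little→ f0 31
line 20 (push): pack op=0xe:5|rd=6:4|pad=0:7 = 0x7300; little→ 00 73
line 21 (sbi): pack op=0xc:5|rd=1:4|imm=16:7 = 0x6090; little→ 90 60

f0 31 00 73 90 60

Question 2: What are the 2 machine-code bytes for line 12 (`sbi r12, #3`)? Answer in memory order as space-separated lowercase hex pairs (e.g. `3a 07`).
03 66

line 12 (sbi): pack op=0xc:5|rd=12:4|imm=3:7 = 0x6603; little→ 03 66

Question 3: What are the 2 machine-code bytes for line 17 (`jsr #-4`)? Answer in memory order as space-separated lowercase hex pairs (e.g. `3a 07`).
17. jsr fields op=0x0:5|imm=-4:11 → word 07fch → fc 07

fc 07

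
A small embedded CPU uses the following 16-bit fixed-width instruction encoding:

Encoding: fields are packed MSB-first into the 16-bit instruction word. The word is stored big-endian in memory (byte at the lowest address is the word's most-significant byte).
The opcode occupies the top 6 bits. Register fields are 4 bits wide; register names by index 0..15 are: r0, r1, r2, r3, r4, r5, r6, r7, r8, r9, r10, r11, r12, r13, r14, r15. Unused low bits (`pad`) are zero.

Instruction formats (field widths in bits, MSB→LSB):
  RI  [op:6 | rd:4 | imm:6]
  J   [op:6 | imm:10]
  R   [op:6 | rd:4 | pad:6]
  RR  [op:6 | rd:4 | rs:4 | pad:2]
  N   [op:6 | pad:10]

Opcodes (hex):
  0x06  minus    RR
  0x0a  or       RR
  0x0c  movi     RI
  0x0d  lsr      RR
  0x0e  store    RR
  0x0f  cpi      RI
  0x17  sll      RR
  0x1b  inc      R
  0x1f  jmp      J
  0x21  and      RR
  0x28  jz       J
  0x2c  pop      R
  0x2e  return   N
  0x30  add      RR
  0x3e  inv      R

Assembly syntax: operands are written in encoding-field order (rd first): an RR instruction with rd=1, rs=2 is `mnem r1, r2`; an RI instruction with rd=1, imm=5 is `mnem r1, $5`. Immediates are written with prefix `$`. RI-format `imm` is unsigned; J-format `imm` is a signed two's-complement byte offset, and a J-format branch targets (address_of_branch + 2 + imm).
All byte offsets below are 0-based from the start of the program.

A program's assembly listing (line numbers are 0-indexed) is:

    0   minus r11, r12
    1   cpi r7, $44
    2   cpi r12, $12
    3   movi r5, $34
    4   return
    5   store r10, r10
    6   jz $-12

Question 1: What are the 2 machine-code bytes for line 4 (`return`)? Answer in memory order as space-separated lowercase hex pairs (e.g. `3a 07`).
L4: return op=0x2e:6|pad=0:10 ⇒ 0xb800 ⇒ big b8 00

b8 00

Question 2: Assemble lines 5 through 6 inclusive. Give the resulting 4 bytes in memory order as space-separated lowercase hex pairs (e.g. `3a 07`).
5. store fields op=0xe:6|rd=10:4|rs=10:4|pad=0:2 → word 3aa8h → 3a a8
6. jz fields op=0x28:6|imm=-12:10 → word a3f4h → a3 f4

3a a8 a3 f4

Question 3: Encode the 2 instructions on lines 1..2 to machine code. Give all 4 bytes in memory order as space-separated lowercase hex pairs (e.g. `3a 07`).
L1: cpi op=0xf:6|rd=7:4|imm=44:6 ⇒ 0x3dec ⇒ big 3d ec
L2: cpi op=0xf:6|rd=12:4|imm=12:6 ⇒ 0x3f0c ⇒ big 3f 0c

3d ec 3f 0c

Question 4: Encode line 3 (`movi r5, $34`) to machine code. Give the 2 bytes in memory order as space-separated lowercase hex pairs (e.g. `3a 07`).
3. movi fields op=0xc:6|rd=5:4|imm=34:6 → word 3162h → 31 62

31 62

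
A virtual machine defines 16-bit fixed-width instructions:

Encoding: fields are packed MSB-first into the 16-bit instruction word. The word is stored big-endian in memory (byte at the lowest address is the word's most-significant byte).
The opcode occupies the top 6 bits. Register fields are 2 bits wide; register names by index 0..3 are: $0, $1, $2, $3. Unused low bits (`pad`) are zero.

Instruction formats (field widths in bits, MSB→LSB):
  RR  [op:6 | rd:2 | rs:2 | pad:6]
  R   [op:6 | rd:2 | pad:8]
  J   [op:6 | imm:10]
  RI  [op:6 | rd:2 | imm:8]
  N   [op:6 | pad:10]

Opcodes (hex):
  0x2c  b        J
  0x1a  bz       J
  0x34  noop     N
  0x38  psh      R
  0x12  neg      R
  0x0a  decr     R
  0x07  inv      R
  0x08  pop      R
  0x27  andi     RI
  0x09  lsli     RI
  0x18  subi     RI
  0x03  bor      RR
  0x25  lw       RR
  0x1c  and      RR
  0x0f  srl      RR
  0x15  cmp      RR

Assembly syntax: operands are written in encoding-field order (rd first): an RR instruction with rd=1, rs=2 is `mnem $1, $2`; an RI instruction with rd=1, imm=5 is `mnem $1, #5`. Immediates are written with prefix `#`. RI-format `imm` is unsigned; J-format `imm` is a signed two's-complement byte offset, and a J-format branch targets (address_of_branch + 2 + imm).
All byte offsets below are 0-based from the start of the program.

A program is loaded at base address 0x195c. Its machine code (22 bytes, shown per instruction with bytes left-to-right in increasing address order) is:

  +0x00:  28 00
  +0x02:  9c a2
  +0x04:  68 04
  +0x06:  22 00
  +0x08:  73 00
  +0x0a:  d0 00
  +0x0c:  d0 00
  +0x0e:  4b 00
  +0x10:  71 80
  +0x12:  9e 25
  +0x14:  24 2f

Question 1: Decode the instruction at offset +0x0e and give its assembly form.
neg $3

+0x0e: 4b 00 ⇒ word 0x4b00 (big)
  op=0x4b00>>10=0x12 ⇒ neg (R)
  rd: (w>>8)&0x3=0x3 → $3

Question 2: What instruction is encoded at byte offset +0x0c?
[0c] d0 00 → 0xd000
  top 6b → 0x34 → noop [N]

noop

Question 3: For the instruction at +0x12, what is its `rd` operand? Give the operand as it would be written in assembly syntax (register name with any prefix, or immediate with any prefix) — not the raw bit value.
$2

+0x12: 9e 25 ⇒ word 0x9e25 (big)
  op=0x9e25>>10=0x27 ⇒ andi (RI)
  rd@[9:8]=0x2 ⇒ $2
  imm@[7:0]=0x25 ⇒ #37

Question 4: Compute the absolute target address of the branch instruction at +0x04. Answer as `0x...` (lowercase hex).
off 0x04: read 68 04 as big → 0x6804
  op=0x6804>>10=0x1a ⇒ bz (J)
  imm: (w>>0)&0x3ff=0x4 → #4
  target = base 0x195c + off 0x04 + 2 + imm 4 = 0x1966

0x1966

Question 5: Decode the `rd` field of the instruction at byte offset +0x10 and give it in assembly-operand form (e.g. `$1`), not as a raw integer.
$1

off 0x10: read 71 80 as big → 0x7180
  op=0x7180>>10=0x1c ⇒ and (RR)
  rd: (w>>8)&0x3=0x1 → $1
  rs: (w>>6)&0x3=0x2 → $2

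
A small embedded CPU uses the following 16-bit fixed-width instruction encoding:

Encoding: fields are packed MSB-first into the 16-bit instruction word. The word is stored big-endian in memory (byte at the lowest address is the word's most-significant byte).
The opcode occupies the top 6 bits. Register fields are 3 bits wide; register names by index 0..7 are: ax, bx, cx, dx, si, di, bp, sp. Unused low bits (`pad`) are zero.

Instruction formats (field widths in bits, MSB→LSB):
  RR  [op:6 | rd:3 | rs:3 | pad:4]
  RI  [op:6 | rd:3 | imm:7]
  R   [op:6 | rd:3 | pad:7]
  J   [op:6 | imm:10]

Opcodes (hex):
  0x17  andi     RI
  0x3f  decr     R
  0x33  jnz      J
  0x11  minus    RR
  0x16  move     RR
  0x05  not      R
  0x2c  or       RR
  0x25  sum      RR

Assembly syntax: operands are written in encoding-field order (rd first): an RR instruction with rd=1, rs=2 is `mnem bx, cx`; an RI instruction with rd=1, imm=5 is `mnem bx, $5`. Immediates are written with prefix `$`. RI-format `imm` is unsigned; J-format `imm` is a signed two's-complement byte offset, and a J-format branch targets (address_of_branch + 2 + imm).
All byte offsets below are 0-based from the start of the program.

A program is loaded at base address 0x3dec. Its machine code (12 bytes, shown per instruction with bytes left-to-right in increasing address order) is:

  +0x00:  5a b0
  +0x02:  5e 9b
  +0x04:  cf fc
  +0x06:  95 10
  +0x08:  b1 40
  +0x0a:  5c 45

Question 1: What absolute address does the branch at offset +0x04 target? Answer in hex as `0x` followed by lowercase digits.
0x3dee

off 0x04: read cf fc as big → 0xcffc
  top 6b → 0x33 → jnz [J]
  [9:0] imm=1020 (s10→-4) = $-4
  target = base 0x3dec + off 0x04 + 2 + imm -4 = 0x3dee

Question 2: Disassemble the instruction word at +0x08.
or cx, si

+0x08: b1 40 ⇒ word 0xb140 (big)
  top 6b → 0x2c → or [RR]
  rd: (w>>7)&0x7=0x2 → cx
  rs: (w>>4)&0x7=0x4 → si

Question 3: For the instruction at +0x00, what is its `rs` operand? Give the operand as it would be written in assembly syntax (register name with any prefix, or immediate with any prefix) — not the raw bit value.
off 0x00: read 5a b0 as big → 0x5ab0
  op=0x5ab0>>10=0x16 ⇒ move (RR)
  rd@[9:7]=0x5 ⇒ di
  rs@[6:4]=0x3 ⇒ dx

dx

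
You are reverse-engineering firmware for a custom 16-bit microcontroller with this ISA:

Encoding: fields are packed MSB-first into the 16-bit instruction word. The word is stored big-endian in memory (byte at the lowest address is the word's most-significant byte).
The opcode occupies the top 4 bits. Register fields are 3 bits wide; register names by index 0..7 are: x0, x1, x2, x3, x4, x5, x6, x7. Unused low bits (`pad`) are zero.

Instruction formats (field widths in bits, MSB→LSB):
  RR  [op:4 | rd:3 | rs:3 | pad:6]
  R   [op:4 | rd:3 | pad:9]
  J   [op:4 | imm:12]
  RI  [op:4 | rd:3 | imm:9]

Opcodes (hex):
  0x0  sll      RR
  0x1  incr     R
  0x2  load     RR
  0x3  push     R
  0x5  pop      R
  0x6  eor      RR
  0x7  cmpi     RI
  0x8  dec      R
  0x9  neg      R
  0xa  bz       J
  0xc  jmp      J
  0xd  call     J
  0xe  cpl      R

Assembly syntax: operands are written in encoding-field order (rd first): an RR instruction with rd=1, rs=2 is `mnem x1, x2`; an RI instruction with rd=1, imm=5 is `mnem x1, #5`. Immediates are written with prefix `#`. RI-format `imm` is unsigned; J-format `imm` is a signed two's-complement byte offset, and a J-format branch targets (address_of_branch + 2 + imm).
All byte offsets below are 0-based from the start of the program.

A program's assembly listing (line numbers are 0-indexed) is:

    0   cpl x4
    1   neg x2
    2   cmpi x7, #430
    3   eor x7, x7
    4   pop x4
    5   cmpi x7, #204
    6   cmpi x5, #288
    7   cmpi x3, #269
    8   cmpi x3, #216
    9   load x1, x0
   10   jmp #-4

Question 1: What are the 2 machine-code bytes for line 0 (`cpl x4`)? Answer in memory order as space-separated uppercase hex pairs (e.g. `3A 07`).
E8 00

L0: cpl op=0xe:4|rd=4:3|pad=0:9 ⇒ 0xe800 ⇒ big e8 00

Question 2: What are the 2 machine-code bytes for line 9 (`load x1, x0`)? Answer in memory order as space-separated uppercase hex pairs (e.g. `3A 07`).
line 9 (load): pack op=0x2:4|rd=1:3|rs=0:3|pad=0:6 = 0x2200; big→ 22 00

22 00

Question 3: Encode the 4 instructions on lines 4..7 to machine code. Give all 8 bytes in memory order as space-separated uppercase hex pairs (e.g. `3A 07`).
58 00 7E CC 7B 20 77 0D

4. pop fields op=0x5:4|rd=4:3|pad=0:9 → word 5800h → 58 00
5. cmpi fields op=0x7:4|rd=7:3|imm=204:9 → word 7ecch → 7e cc
6. cmpi fields op=0x7:4|rd=5:3|imm=288:9 → word 7b20h → 7b 20
7. cmpi fields op=0x7:4|rd=3:3|imm=269:9 → word 770dh → 77 0d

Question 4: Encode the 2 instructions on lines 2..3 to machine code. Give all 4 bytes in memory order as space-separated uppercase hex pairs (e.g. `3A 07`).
7F AE 6F C0

line 2 (cmpi): pack op=0x7:4|rd=7:3|imm=430:9 = 0x7fae; big→ 7f ae
line 3 (eor): pack op=0x6:4|rd=7:3|rs=7:3|pad=0:6 = 0x6fc0; big→ 6f c0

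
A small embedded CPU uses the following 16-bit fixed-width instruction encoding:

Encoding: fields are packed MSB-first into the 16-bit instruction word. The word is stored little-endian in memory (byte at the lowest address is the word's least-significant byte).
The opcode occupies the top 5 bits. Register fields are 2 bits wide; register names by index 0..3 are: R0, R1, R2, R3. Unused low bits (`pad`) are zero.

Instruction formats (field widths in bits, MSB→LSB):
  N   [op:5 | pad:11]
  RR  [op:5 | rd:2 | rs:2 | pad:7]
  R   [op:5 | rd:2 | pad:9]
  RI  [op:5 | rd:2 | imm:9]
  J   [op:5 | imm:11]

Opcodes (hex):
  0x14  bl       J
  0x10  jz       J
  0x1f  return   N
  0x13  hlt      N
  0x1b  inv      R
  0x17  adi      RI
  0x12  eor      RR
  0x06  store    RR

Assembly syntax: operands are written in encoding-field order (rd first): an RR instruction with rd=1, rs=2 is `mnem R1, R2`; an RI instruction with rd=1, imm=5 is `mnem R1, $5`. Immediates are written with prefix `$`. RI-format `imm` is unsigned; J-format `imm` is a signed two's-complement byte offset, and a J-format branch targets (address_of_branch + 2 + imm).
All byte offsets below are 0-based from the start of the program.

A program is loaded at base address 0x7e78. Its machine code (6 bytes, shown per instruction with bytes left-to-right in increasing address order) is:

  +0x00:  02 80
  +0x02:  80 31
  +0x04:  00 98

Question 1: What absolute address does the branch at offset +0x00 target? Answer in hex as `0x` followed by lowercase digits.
0x7e7c

[00] 02 80 → 0x8002
  op=0x8002>>11=0x10 ⇒ jz (J)
  [10:0] imm=2 = $2
  target = base 0x7e78 + off 0x00 + 2 + imm 2 = 0x7e7c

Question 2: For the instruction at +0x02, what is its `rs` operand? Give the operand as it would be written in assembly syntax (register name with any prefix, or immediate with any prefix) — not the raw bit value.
R3

off 0x02: read 80 31 as little → 0x3180
  opcode bits[15:11]=0x6: store/RR
  [10:9] rd=0 = R0
  [8:7] rs=3 = R3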